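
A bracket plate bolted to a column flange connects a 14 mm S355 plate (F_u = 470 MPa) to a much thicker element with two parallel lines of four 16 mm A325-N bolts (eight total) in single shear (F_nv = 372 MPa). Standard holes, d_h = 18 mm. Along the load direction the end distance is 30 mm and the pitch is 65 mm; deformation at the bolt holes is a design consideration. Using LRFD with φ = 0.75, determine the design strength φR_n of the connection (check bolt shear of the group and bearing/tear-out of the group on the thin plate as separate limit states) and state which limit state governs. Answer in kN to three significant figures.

Bolt shear: A_b = π·16²/4 = 201.1 mm²; R_n = 372 × 201.1 × 8 × 1 / 1000 = 598.4 kN → 0.75 × 598.4 = 449 kN.
Bearing (1.2 l_c t F_u ≤ 2.4 d t F_u): upper limit = 2.4·16·14·470 / 1000 = 252.7 kN.
  Edge l_c = 30 − 18/2 = 21 → r_n = 165.8 kN; interior l_c = 65 − 18 = 47 → r_n = 252.7 kN.
  R_n,bearing = 2·165.8 + 6·252.7 = 1848 kN → 0.75 × 1848 = 1390 kN.
Bolt shear governs: 449 kN.

449 kN (bolt shear governs)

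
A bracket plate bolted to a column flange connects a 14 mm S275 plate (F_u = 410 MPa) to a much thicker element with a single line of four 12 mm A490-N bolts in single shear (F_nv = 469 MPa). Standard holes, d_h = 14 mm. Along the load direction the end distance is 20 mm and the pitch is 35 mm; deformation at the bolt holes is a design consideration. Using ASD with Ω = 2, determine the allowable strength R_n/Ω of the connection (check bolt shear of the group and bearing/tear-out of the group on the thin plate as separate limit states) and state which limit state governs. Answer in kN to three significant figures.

106 kN (bolt shear governs)

Bolt shear: A_b = π·12²/4 = 113.1 mm²; R_n = 469 × 113.1 × 4 × 1 / 1000 = 212.2 kN → 212.2 / 2 = 106 kN.
Bearing (1.2 l_c t F_u ≤ 2.4 d t F_u): upper limit = 2.4·12·14·410 / 1000 = 165.3 kN.
  Edge l_c = 20 − 14/2 = 13 → r_n = 89.54 kN; interior l_c = 35 − 14 = 21 → r_n = 144.6 kN.
  R_n,bearing = 1·89.54 + 3·144.6 = 523.5 kN → 523.5 / 2 = 262 kN.
Bolt shear governs: 106 kN.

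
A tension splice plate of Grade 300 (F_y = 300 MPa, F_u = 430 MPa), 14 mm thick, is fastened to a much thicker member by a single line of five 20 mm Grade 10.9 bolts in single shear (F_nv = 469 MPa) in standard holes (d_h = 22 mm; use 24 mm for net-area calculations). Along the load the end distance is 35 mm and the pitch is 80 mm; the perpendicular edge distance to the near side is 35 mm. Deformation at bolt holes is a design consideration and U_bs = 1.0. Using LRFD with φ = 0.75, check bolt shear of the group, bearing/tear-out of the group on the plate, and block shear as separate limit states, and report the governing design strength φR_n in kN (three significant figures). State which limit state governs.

553 kN (bolt shear governs)

Bolt shear: A_b = π·20²/4 = 314.2 mm²; R_n = 469 × 314.2 × 5 × 1 / 1000 = 736.7 kN → 0.75 × 736.7 = 553 kN.
Bearing: edge l_c = 24, r_n = 173.4 kN; interior l_c = 58, r_n = 289 kN; R_n = 173.4 + 4·289 = 1329 kN → 997 kN.
Block shear: A_gv = 4970, A_nv = 3458, A_nt = 322 mm²; R_n = min(0.6F_uA_nv, 0.6F_yA_gv) + U_bs·F_u·A_nt = 1031 kN → 773 kN.
Bolt shear governs: 553 kN.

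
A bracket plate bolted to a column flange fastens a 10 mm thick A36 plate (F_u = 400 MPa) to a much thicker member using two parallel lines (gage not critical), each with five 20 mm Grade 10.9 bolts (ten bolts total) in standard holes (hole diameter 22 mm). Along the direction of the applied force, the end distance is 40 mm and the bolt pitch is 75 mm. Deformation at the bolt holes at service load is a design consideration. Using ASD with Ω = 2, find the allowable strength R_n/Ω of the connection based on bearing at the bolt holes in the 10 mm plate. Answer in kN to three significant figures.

907 kN

Per bolt r_n = 1.2 l_c t F_u ≤ 2.4 d t F_u; upper limit = 2.4 × 20 × 10 × 400 / 1000 = 192 kN.
Edge bolt: l_c = 40 − 22/2 = 29 mm → 1.2 × 29 × 10 × 400 / 1000 = 139.2 → r_n = 139.2 kN.
Interior bolts: l_c = 75 − 22 = 53 mm → 1.2 × 53 × 10 × 400 / 1000 = 254.4 → r_n = 192 kN.
R_n = 2 × 139.2 + 8 × 192 = 1814 kN.
Allowable strength R_n/Ω = 1814 / 2 = 907 kN.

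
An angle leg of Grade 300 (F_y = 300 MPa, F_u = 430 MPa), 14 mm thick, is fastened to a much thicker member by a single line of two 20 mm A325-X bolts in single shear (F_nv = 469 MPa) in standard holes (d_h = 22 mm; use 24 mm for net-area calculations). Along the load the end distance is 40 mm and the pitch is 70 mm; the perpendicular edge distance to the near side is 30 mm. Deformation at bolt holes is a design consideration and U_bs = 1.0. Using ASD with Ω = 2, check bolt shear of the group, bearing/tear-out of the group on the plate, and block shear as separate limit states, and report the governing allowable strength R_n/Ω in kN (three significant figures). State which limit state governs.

147 kN (bolt shear governs)

Bolt shear: A_b = π·20²/4 = 314.2 mm²; R_n = 469 × 314.2 × 2 × 1 / 1000 = 294.7 kN → 294.7 / 2 = 147 kN.
Bearing: edge l_c = 29, r_n = 209.5 kN; interior l_c = 48, r_n = 289 kN; R_n = 209.5 + 1·289 = 498.5 kN → 249 kN.
Block shear: A_gv = 1540, A_nv = 1036, A_nt = 252 mm²; R_n = min(0.6F_uA_nv, 0.6F_yA_gv) + U_bs·F_u·A_nt = 375.6 kN → 188 kN.
Bolt shear governs: 147 kN.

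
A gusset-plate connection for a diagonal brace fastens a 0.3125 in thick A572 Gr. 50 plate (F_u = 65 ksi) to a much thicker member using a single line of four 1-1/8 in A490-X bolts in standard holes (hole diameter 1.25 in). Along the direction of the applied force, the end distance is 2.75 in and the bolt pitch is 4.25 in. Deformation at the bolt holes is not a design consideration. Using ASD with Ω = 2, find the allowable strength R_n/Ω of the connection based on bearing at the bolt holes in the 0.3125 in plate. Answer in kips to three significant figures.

135 kips

Per bolt r_n = 1.5 l_c t F_u ≤ 3.0 d t F_u; upper limit = 3.0 × 1.125 × 0.3125 × 65 = 68.55 kips.
Edge bolt: l_c = 2.75 − 1.25/2 = 2.125 in → 1.5 × 2.125 × 0.3125 × 65 = 64.75 → r_n = 64.75 kips.
Interior bolts: l_c = 4.25 − 1.25 = 3 in → 1.5 × 3 × 0.3125 × 65 = 91.41 → r_n = 68.55 kips.
R_n = 1 × 64.75 + 3 × 68.55 = 270.4 kips.
Allowable strength R_n/Ω = 270.4 / 2 = 135 kips.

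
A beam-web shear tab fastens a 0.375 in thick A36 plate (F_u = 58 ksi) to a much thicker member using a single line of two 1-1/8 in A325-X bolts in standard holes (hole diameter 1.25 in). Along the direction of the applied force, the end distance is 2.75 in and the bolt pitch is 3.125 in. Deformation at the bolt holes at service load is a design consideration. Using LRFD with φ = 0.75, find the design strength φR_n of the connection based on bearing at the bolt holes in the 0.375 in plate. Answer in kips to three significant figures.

Per bolt r_n = 1.2 l_c t F_u ≤ 2.4 d t F_u; upper limit = 2.4 × 1.125 × 0.375 × 58 = 58.72 kips.
Edge bolt: l_c = 2.75 − 1.25/2 = 2.125 in → 1.2 × 2.125 × 0.375 × 58 = 55.46 → r_n = 55.46 kips.
Interior bolts: l_c = 3.125 − 1.25 = 1.875 in → 1.2 × 1.875 × 0.375 × 58 = 48.94 → r_n = 48.94 kips.
R_n = 1 × 55.46 + 1 × 48.94 = 104.4 kips.
Design strength φR_n = 0.75 × 104.4 = 78.3 kips.

78.3 kips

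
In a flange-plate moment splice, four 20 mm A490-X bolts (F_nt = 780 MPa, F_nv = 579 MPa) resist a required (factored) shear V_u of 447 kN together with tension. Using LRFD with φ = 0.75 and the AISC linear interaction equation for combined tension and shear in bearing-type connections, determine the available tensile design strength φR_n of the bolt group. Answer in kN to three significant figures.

353 kN

A_b = π·20²/4 = 314.2 mm²; f_rv = 447 × 1000 / (4 × 314.2) = 355.7 MPa.
F'_nt = 1.3 F_nt − (F_nt / φF_nv) f_rv = 1.3·780 − (780/(0.75·579))·355.7 = 375.1 MPa, capped at F_nt → F'_nt = 375.1 MPa.
R_n = F'_nt · A_b · n = 375.1 × 314.2 × 4 / 1000 = 471.3 kN.
Design strength φR_n = 0.75 × 471.3 = 353 kN.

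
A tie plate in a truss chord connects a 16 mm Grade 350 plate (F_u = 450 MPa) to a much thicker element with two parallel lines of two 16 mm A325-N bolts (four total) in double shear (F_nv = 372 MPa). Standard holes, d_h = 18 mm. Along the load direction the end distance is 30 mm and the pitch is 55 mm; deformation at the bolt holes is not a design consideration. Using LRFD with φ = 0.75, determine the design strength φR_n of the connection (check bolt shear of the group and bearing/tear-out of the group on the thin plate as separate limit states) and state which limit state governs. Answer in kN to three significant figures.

Bolt shear: A_b = π·16²/4 = 201.1 mm²; R_n = 372 × 201.1 × 4 × 2 / 1000 = 598.4 kN → 0.75 × 598.4 = 449 kN.
Bearing (1.5 l_c t F_u ≤ 3.0 d t F_u): upper limit = 3.0·16·16·450 / 1000 = 345.6 kN.
  Edge l_c = 30 − 18/2 = 21 → r_n = 226.8 kN; interior l_c = 55 − 18 = 37 → r_n = 345.6 kN.
  R_n,bearing = 2·226.8 + 2·345.6 = 1145 kN → 0.75 × 1145 = 859 kN.
Bolt shear governs: 449 kN.

449 kN (bolt shear governs)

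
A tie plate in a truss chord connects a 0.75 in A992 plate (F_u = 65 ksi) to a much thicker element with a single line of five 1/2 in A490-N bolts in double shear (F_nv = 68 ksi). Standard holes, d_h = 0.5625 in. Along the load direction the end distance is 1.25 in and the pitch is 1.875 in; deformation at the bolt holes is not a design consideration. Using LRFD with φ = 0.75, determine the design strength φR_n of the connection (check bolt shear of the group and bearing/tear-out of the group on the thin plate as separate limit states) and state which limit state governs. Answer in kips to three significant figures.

100 kips (bolt shear governs)

Bolt shear: A_b = π·0.5²/4 = 0.1963 in²; R_n = 68 × 0.1963 × 5 × 2 = 133.5 kips → 0.75 × 133.5 = 100 kips.
Bearing (1.5 l_c t F_u ≤ 3.0 d t F_u): upper limit = 3.0·0.5·0.75·65 = 73.12 kips.
  Edge l_c = 1.25 − 0.5625/2 = 0.9688 → r_n = 70.84 kips; interior l_c = 1.875 − 0.5625 = 1.312 → r_n = 73.12 kips.
  R_n,bearing = 1·70.84 + 4·73.12 = 363.3 kips → 0.75 × 363.3 = 273 kips.
Bolt shear governs: 100 kips.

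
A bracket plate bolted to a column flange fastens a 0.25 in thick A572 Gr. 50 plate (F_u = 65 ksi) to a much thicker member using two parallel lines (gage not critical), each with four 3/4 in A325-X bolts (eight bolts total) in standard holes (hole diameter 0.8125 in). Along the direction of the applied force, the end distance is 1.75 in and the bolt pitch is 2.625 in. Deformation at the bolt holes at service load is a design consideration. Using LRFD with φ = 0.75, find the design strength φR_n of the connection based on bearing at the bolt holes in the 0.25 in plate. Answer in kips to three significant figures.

171 kips

Per bolt r_n = 1.2 l_c t F_u ≤ 2.4 d t F_u; upper limit = 2.4 × 0.75 × 0.25 × 65 = 29.25 kips.
Edge bolt: l_c = 1.75 − 0.8125/2 = 1.344 in → 1.2 × 1.344 × 0.25 × 65 = 26.2 → r_n = 26.2 kips.
Interior bolts: l_c = 2.625 − 0.8125 = 1.812 in → 1.2 × 1.812 × 0.25 × 65 = 35.34 → r_n = 29.25 kips.
R_n = 2 × 26.2 + 6 × 29.25 = 227.9 kips.
Design strength φR_n = 0.75 × 227.9 = 171 kips.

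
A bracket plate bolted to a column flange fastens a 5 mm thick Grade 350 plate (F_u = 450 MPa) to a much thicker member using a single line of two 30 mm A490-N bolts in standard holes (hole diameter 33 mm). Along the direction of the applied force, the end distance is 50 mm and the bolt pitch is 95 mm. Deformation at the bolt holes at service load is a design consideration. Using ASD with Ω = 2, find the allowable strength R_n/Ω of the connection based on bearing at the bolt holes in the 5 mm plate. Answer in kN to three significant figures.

Per bolt r_n = 1.2 l_c t F_u ≤ 2.4 d t F_u; upper limit = 2.4 × 30 × 5 × 450 / 1000 = 162 kN.
Edge bolt: l_c = 50 − 33/2 = 33.5 mm → 1.2 × 33.5 × 5 × 450 / 1000 = 90.45 → r_n = 90.45 kN.
Interior bolts: l_c = 95 − 33 = 62 mm → 1.2 × 62 × 5 × 450 / 1000 = 167.4 → r_n = 162 kN.
R_n = 1 × 90.45 + 1 × 162 = 252.4 kN.
Allowable strength R_n/Ω = 252.4 / 2 = 126 kN.

126 kN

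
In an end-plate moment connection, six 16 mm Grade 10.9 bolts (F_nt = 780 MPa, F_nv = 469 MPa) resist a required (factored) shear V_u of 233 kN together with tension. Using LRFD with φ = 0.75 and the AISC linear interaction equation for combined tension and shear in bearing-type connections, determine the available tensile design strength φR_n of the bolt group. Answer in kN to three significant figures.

530 kN

A_b = π·16²/4 = 201.1 mm²; f_rv = 233 × 1000 / (6 × 201.1) = 193.1 MPa.
F'_nt = 1.3 F_nt − (F_nt / φF_nv) f_rv = 1.3·780 − (780/(0.75·469))·193.1 = 585.7 MPa, capped at F_nt → F'_nt = 585.7 MPa.
R_n = F'_nt · A_b · n = 585.7 × 201.1 × 6 / 1000 = 706.6 kN.
Design strength φR_n = 0.75 × 706.6 = 530 kN.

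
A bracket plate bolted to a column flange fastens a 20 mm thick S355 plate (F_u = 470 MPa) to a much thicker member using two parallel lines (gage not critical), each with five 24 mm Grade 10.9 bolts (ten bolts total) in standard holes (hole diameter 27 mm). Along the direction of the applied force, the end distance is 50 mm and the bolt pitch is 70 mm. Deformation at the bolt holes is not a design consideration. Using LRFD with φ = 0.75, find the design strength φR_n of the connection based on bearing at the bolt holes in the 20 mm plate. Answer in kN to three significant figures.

Per bolt r_n = 1.5 l_c t F_u ≤ 3.0 d t F_u; upper limit = 3.0 × 24 × 20 × 470 / 1000 = 676.8 kN.
Edge bolt: l_c = 50 − 27/2 = 36.5 mm → 1.5 × 36.5 × 20 × 470 / 1000 = 514.6 → r_n = 514.6 kN.
Interior bolts: l_c = 70 − 27 = 43 mm → 1.5 × 43 × 20 × 470 / 1000 = 606.3 → r_n = 606.3 kN.
R_n = 2 × 514.6 + 8 × 606.3 = 5880 kN.
Design strength φR_n = 0.75 × 5880 = 4410 kN.

4410 kN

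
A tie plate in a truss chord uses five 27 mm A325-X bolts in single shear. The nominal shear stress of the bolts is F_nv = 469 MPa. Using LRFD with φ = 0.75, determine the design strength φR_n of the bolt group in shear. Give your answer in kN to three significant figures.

1010 kN

A_b = π × 27² / 4 = 572.6 mm².
R_n = F_nv · A_b · n · n_s = 469 × 572.6 × 5 × 1 / 1000 = 1343 kN.
Design strength φR_n = 0.75 × 1343 = 1010 kN.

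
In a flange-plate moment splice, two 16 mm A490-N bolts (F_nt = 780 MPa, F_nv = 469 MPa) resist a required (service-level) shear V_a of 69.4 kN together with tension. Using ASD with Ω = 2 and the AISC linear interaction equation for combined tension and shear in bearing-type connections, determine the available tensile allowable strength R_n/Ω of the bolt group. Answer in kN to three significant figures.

A_b = π·16²/4 = 201.1 mm²; f_rv = 69.4 × 1000 / (2 × 201.1) = 172.6 MPa.
F'_nt = 1.3 F_nt − (Ω F_nt / F_nv) f_rv = 1.3·780 − (2·780/469)·172.6 = 439.9 MPa, capped at F_nt → F'_nt = 439.9 MPa.
R_n = F'_nt · A_b · n = 439.9 × 201.1 × 2 / 1000 = 176.9 kN.
Allowable strength R_n/Ω = 176.9 / 2 = 88.5 kN.

88.5 kN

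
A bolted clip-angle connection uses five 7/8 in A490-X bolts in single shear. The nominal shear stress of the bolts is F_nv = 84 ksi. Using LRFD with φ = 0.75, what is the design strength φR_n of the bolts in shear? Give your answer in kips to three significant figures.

189 kips

A_b = π × 0.875² / 4 = 0.6013 in².
R_n = F_nv · A_b · n · n_s = 84 × 0.6013 × 5 × 1 = 252.6 kips.
Design strength φR_n = 0.75 × 252.6 = 189 kips.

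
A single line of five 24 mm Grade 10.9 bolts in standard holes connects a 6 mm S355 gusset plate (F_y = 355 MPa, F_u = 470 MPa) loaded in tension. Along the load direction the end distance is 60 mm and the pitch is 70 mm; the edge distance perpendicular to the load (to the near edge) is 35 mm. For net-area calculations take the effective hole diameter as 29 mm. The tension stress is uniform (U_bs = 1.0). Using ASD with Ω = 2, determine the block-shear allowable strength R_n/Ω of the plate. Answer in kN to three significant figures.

206 kN

Shear plane L_v = 60 + 4·70 = 340 mm; A_gv = 340 × 6 = 2040 mm².
A_nv = (340 − 4.5·29) × 6 = 1257 mm².
A_nt = (35 − 0.5·29) × 6 = 123 mm².
0.6 F_u A_nv = 354.5 kN; 0.6 F_y A_gv = 434.5 kN → shear rupture governs the shear term.
R_n = 354.5 + 1.0 × 470 × 123 / 1000 = 412.3 kN.
Allowable strength R_n/Ω = 412.3 / 2 = 206 kN.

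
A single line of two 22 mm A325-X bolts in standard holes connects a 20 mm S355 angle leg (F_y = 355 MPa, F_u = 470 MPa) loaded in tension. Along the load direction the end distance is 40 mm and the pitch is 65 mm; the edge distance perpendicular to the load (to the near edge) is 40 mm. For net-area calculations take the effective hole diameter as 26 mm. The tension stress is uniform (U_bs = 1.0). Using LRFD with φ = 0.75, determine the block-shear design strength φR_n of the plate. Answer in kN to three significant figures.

470 kN

Shear plane L_v = 40 + 1·65 = 105 mm; A_gv = 105 × 20 = 2100 mm².
A_nv = (105 − 1.5·26) × 20 = 1320 mm².
A_nt = (40 − 0.5·26) × 20 = 540 mm².
0.6 F_u A_nv = 372.2 kN; 0.6 F_y A_gv = 447.3 kN → shear rupture governs the shear term.
R_n = 372.2 + 1.0 × 470 × 540 / 1000 = 626 kN.
Design strength φR_n = 0.75 × 626 = 470 kN.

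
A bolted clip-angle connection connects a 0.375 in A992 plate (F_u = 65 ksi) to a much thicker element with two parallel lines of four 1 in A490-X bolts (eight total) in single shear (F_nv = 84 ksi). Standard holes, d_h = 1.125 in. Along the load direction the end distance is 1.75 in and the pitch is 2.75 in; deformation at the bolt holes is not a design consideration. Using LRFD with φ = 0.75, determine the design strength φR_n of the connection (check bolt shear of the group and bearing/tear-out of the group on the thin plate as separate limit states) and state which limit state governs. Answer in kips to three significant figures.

332 kips (bearing governs)

Bolt shear: A_b = π·1²/4 = 0.7854 in²; R_n = 84 × 0.7854 × 8 × 1 = 527.8 kips → 0.75 × 527.8 = 396 kips.
Bearing (1.5 l_c t F_u ≤ 3.0 d t F_u): upper limit = 3.0·1·0.375·65 = 73.12 kips.
  Edge l_c = 1.75 − 1.125/2 = 1.188 → r_n = 43.42 kips; interior l_c = 2.75 − 1.125 = 1.625 → r_n = 59.41 kips.
  R_n,bearing = 2·43.42 + 6·59.41 = 443.3 kips → 0.75 × 443.3 = 332 kips.
Bearing governs: 332 kips.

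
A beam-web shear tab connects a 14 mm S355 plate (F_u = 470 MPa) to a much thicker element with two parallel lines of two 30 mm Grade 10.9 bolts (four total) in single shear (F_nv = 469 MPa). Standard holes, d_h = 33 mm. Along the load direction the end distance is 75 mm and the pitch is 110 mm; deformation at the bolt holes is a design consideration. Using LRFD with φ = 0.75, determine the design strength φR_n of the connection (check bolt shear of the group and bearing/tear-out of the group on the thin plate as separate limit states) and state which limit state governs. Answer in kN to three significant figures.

Bolt shear: A_b = π·30²/4 = 706.9 mm²; R_n = 469 × 706.9 × 4 × 1 / 1000 = 1326 kN → 0.75 × 1326 = 995 kN.
Bearing (1.2 l_c t F_u ≤ 2.4 d t F_u): upper limit = 2.4·30·14·470 / 1000 = 473.8 kN.
  Edge l_c = 75 − 33/2 = 58.5 → r_n = 461.9 kN; interior l_c = 110 − 33 = 77 → r_n = 473.8 kN.
  R_n,bearing = 2·461.9 + 2·473.8 = 1871 kN → 0.75 × 1871 = 1400 kN.
Bolt shear governs: 995 kN.

995 kN (bolt shear governs)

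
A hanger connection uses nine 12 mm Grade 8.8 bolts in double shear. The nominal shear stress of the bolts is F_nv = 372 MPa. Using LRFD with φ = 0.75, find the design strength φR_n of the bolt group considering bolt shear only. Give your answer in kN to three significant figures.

568 kN

A_b = π × 12² / 4 = 113.1 mm².
R_n = F_nv · A_b · n · n_s = 372 × 113.1 × 9 × 2 / 1000 = 757.3 kN.
Design strength φR_n = 0.75 × 757.3 = 568 kN.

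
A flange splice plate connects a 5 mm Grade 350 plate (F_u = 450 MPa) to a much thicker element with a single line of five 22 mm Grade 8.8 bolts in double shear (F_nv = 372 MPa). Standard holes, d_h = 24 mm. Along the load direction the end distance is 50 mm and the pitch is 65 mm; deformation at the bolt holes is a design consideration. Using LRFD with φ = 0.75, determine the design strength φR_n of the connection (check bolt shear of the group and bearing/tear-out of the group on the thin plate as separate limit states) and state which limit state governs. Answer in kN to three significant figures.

409 kN (bearing governs)

Bolt shear: A_b = π·22²/4 = 380.1 mm²; R_n = 372 × 380.1 × 5 × 2 / 1000 = 1414 kN → 0.75 × 1414 = 1060 kN.
Bearing (1.2 l_c t F_u ≤ 2.4 d t F_u): upper limit = 2.4·22·5·450 / 1000 = 118.8 kN.
  Edge l_c = 50 − 24/2 = 38 → r_n = 102.6 kN; interior l_c = 65 − 24 = 41 → r_n = 110.7 kN.
  R_n,bearing = 1·102.6 + 4·110.7 = 545.4 kN → 0.75 × 545.4 = 409 kN.
Bearing governs: 409 kN.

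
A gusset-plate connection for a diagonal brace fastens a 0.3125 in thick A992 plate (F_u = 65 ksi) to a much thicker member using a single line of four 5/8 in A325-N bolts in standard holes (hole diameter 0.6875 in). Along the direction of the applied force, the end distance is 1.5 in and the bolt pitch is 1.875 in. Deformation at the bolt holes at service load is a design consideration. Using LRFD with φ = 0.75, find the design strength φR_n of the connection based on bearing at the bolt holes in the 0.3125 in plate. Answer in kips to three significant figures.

86.3 kips

Per bolt r_n = 1.2 l_c t F_u ≤ 2.4 d t F_u; upper limit = 2.4 × 0.625 × 0.3125 × 65 = 30.47 kips.
Edge bolt: l_c = 1.5 − 0.6875/2 = 1.156 in → 1.2 × 1.156 × 0.3125 × 65 = 28.18 → r_n = 28.18 kips.
Interior bolts: l_c = 1.875 − 0.6875 = 1.188 in → 1.2 × 1.188 × 0.3125 × 65 = 28.95 → r_n = 28.95 kips.
R_n = 1 × 28.18 + 3 × 28.95 = 115 kips.
Design strength φR_n = 0.75 × 115 = 86.3 kips.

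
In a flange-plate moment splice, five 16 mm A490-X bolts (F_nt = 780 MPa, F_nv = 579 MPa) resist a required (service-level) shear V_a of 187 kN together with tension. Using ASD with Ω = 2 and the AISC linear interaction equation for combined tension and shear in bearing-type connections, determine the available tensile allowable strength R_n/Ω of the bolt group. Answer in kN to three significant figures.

A_b = π·16²/4 = 201.1 mm²; f_rv = 187 × 1000 / (5 × 201.1) = 186 MPa.
F'_nt = 1.3 F_nt − (Ω F_nt / F_nv) f_rv = 1.3·780 − (2·780/579)·186 = 512.8 MPa, capped at F_nt → F'_nt = 512.8 MPa.
R_n = F'_nt · A_b · n = 512.8 × 201.1 × 5 / 1000 = 515.5 kN.
Allowable strength R_n/Ω = 515.5 / 2 = 258 kN.

258 kN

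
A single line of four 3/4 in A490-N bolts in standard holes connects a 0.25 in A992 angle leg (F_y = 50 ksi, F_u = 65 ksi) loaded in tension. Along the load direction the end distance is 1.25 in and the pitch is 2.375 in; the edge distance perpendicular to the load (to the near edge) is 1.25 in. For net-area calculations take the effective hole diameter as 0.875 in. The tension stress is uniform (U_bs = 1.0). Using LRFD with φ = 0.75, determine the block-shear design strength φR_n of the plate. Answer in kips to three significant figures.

48.8 kips

Shear plane L_v = 1.25 + 3·2.375 = 8.375 in; A_gv = 8.375 × 0.25 = 2.094 in².
A_nv = (8.375 − 3.5·0.875) × 0.25 = 1.328 in².
A_nt = (1.25 − 0.5·0.875) × 0.25 = 0.2031 in².
0.6 F_u A_nv = 51.8 kips; 0.6 F_y A_gv = 62.81 kips → shear rupture governs the shear term.
R_n = 51.8 + 1.0 × 65 × 0.2031 = 65 kips.
Design strength φR_n = 0.75 × 65 = 48.8 kips.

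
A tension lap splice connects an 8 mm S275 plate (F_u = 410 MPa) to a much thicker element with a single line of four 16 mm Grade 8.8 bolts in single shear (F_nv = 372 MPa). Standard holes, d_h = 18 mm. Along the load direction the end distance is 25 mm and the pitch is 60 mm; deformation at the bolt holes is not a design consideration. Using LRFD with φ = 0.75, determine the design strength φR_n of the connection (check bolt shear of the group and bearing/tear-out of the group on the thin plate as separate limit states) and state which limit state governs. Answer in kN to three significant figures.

224 kN (bolt shear governs)

Bolt shear: A_b = π·16²/4 = 201.1 mm²; R_n = 372 × 201.1 × 4 × 1 / 1000 = 299.2 kN → 0.75 × 299.2 = 224 kN.
Bearing (1.5 l_c t F_u ≤ 3.0 d t F_u): upper limit = 3.0·16·8·410 / 1000 = 157.4 kN.
  Edge l_c = 25 − 18/2 = 16 → r_n = 78.72 kN; interior l_c = 60 − 18 = 42 → r_n = 157.4 kN.
  R_n,bearing = 1·78.72 + 3·157.4 = 551 kN → 0.75 × 551 = 413 kN.
Bolt shear governs: 224 kN.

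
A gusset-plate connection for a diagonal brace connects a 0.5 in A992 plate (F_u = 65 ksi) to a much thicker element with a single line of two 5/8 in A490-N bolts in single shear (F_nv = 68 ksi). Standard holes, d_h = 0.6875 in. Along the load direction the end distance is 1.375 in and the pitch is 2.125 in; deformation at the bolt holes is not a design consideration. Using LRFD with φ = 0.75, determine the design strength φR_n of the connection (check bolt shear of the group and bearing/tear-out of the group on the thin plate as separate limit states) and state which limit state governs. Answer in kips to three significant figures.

Bolt shear: A_b = π·0.625²/4 = 0.3068 in²; R_n = 68 × 0.3068 × 2 × 1 = 41.72 kips → 0.75 × 41.72 = 31.3 kips.
Bearing (1.5 l_c t F_u ≤ 3.0 d t F_u): upper limit = 3.0·0.625·0.5·65 = 60.94 kips.
  Edge l_c = 1.375 − 0.6875/2 = 1.031 → r_n = 50.27 kips; interior l_c = 2.125 − 0.6875 = 1.438 → r_n = 60.94 kips.
  R_n,bearing = 1·50.27 + 1·60.94 = 111.2 kips → 0.75 × 111.2 = 83.4 kips.
Bolt shear governs: 31.3 kips.

31.3 kips (bolt shear governs)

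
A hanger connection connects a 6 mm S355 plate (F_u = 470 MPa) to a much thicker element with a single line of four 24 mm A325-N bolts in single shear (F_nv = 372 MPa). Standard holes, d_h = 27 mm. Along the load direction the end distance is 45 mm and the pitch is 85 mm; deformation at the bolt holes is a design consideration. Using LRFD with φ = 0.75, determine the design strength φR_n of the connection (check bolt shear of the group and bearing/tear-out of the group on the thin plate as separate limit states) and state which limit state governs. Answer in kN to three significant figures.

Bolt shear: A_b = π·24²/4 = 452.4 mm²; R_n = 372 × 452.4 × 4 × 1 / 1000 = 673.2 kN → 0.75 × 673.2 = 505 kN.
Bearing (1.2 l_c t F_u ≤ 2.4 d t F_u): upper limit = 2.4·24·6·470 / 1000 = 162.4 kN.
  Edge l_c = 45 − 27/2 = 31.5 → r_n = 106.6 kN; interior l_c = 85 − 27 = 58 → r_n = 162.4 kN.
  R_n,bearing = 1·106.6 + 3·162.4 = 593.9 kN → 0.75 × 593.9 = 445 kN.
Bearing governs: 445 kN.

445 kN (bearing governs)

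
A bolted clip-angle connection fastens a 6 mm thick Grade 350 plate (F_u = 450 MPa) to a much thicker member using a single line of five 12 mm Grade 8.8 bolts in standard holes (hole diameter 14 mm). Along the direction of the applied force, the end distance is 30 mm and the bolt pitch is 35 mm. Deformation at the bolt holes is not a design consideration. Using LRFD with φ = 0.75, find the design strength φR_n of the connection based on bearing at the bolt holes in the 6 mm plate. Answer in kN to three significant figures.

325 kN

Per bolt r_n = 1.5 l_c t F_u ≤ 3.0 d t F_u; upper limit = 3.0 × 12 × 6 × 450 / 1000 = 97.2 kN.
Edge bolt: l_c = 30 − 14/2 = 23 mm → 1.5 × 23 × 6 × 450 / 1000 = 93.15 → r_n = 93.15 kN.
Interior bolts: l_c = 35 − 14 = 21 mm → 1.5 × 21 × 6 × 450 / 1000 = 85.05 → r_n = 85.05 kN.
R_n = 1 × 93.15 + 4 × 85.05 = 433.4 kN.
Design strength φR_n = 0.75 × 433.4 = 325 kN.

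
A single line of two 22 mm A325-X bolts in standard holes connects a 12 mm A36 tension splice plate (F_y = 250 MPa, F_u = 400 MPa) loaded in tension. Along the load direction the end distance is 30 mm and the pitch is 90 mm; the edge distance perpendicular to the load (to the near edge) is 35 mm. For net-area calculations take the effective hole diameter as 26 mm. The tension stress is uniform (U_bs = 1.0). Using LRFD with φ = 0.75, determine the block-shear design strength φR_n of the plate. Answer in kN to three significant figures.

241 kN

Shear plane L_v = 30 + 1·90 = 120 mm; A_gv = 120 × 12 = 1440 mm².
A_nv = (120 − 1.5·26) × 12 = 972 mm².
A_nt = (35 − 0.5·26) × 12 = 264 mm².
0.6 F_u A_nv = 233.3 kN; 0.6 F_y A_gv = 216 kN → shear yielding governs the shear term.
R_n = 216 + 1.0 × 400 × 264 / 1000 = 321.6 kN.
Design strength φR_n = 0.75 × 321.6 = 241 kN.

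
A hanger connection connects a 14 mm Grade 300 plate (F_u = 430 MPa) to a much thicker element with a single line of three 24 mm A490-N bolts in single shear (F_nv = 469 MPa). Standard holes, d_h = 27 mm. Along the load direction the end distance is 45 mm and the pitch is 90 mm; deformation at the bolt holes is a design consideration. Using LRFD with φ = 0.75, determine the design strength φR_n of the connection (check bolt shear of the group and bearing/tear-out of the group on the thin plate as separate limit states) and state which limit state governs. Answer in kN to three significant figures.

477 kN (bolt shear governs)

Bolt shear: A_b = π·24²/4 = 452.4 mm²; R_n = 469 × 452.4 × 3 × 1 / 1000 = 636.5 kN → 0.75 × 636.5 = 477 kN.
Bearing (1.2 l_c t F_u ≤ 2.4 d t F_u): upper limit = 2.4·24·14·430 / 1000 = 346.8 kN.
  Edge l_c = 45 − 27/2 = 31.5 → r_n = 227.6 kN; interior l_c = 90 − 27 = 63 → r_n = 346.8 kN.
  R_n,bearing = 1·227.6 + 2·346.8 = 921.1 kN → 0.75 × 921.1 = 691 kN.
Bolt shear governs: 477 kN.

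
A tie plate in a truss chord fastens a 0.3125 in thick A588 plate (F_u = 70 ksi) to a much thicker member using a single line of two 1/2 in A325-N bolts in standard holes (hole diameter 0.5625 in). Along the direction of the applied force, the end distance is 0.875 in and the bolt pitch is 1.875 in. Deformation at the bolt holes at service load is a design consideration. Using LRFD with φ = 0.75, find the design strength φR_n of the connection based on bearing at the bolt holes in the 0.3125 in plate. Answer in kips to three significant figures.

Per bolt r_n = 1.2 l_c t F_u ≤ 2.4 d t F_u; upper limit = 2.4 × 0.5 × 0.3125 × 70 = 26.25 kips.
Edge bolt: l_c = 0.875 − 0.5625/2 = 0.5938 in → 1.2 × 0.5938 × 0.3125 × 70 = 15.59 → r_n = 15.59 kips.
Interior bolts: l_c = 1.875 − 0.5625 = 1.312 in → 1.2 × 1.312 × 0.3125 × 70 = 34.45 → r_n = 26.25 kips.
R_n = 1 × 15.59 + 1 × 26.25 = 41.84 kips.
Design strength φR_n = 0.75 × 41.84 = 31.4 kips.

31.4 kips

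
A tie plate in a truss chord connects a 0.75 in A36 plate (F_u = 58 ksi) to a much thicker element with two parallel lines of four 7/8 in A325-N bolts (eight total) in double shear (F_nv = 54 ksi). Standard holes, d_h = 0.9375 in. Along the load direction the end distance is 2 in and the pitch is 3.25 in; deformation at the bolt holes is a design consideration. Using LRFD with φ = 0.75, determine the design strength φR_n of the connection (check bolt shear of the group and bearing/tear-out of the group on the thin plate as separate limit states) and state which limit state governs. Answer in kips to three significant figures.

Bolt shear: A_b = π·0.875²/4 = 0.6013 in²; R_n = 54 × 0.6013 × 8 × 2 = 519.5 kips → 0.75 × 519.5 = 390 kips.
Bearing (1.2 l_c t F_u ≤ 2.4 d t F_u): upper limit = 2.4·0.875·0.75·58 = 91.35 kips.
  Edge l_c = 2 − 0.9375/2 = 1.531 → r_n = 79.93 kips; interior l_c = 3.25 − 0.9375 = 2.312 → r_n = 91.35 kips.
  R_n,bearing = 2·79.93 + 6·91.35 = 708 kips → 0.75 × 708 = 531 kips.
Bolt shear governs: 390 kips.

390 kips (bolt shear governs)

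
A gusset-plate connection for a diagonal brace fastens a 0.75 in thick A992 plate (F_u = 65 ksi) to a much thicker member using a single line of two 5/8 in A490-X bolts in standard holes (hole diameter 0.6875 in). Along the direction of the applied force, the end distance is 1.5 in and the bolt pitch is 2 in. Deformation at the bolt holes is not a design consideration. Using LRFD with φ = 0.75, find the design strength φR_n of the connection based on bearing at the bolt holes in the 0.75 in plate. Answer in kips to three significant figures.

Per bolt r_n = 1.5 l_c t F_u ≤ 3.0 d t F_u; upper limit = 3.0 × 0.625 × 0.75 × 65 = 91.41 kips.
Edge bolt: l_c = 1.5 − 0.6875/2 = 1.156 in → 1.5 × 1.156 × 0.75 × 65 = 84.55 → r_n = 84.55 kips.
Interior bolts: l_c = 2 − 0.6875 = 1.312 in → 1.5 × 1.312 × 0.75 × 65 = 95.98 → r_n = 91.41 kips.
R_n = 1 × 84.55 + 1 × 91.41 = 176 kips.
Design strength φR_n = 0.75 × 176 = 132 kips.

132 kips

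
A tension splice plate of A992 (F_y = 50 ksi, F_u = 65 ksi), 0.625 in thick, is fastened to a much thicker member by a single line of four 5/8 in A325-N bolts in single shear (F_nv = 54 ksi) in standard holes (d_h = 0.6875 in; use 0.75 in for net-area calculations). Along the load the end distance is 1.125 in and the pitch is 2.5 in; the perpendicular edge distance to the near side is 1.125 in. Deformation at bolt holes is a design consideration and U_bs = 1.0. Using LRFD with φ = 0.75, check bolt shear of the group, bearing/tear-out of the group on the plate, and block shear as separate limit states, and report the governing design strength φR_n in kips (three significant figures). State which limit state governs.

Bolt shear: A_b = π·0.625²/4 = 0.3068 in²; R_n = 54 × 0.3068 × 4 × 1 = 66.27 kips → 0.75 × 66.27 = 49.7 kips.
Bearing: edge l_c = 0.7812, r_n = 38.09 kips; interior l_c = 1.812, r_n = 60.94 kips; R_n = 38.09 + 3·60.94 = 220.9 kips → 166 kips.
Block shear: A_gv = 5.391, A_nv = 3.75, A_nt = 0.4688 in²; R_n = min(0.6F_uA_nv, 0.6F_yA_gv) + U_bs·F_u·A_nt = 176.7 kips → 133 kips.
Bolt shear governs: 49.7 kips.

49.7 kips (bolt shear governs)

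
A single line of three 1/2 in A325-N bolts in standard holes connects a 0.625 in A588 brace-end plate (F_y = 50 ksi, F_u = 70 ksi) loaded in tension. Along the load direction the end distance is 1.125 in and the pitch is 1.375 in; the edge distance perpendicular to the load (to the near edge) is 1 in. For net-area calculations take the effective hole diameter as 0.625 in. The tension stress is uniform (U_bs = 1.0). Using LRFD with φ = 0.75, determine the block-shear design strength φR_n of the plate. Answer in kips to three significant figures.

68.1 kips

Shear plane L_v = 1.125 + 2·1.375 = 3.875 in; A_gv = 3.875 × 0.625 = 2.422 in².
A_nv = (3.875 − 2.5·0.625) × 0.625 = 1.445 in².
A_nt = (1 − 0.5·0.625) × 0.625 = 0.4297 in².
0.6 F_u A_nv = 60.7 kips; 0.6 F_y A_gv = 72.66 kips → shear rupture governs the shear term.
R_n = 60.7 + 1.0 × 70 × 0.4297 = 90.78 kips.
Design strength φR_n = 0.75 × 90.78 = 68.1 kips.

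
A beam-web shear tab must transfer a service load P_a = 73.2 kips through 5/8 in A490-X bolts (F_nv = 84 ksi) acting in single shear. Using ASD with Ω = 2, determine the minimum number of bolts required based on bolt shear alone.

A_b = π·0.625²/4 = 0.3068 in².
Per-bolt allowable strength R_n/Ω = 84 × 0.3068 × 1 / 2 = 12.89 kips.
n ≥ 73.2 / 12.89 = 5.681 → use 6 bolts.

6 bolts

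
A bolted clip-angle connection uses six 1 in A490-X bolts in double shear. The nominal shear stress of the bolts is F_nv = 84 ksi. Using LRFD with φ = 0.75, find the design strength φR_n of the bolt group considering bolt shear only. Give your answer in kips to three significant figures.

A_b = π × 1² / 4 = 0.7854 in².
R_n = F_nv · A_b · n · n_s = 84 × 0.7854 × 6 × 2 = 791.7 kips.
Design strength φR_n = 0.75 × 791.7 = 594 kips.

594 kips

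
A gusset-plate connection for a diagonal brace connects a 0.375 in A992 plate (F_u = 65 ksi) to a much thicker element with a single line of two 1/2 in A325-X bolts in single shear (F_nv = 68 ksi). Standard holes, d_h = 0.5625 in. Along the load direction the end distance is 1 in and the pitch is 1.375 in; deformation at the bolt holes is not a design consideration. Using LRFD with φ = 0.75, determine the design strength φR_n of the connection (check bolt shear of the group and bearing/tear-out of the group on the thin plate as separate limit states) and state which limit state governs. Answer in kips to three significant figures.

Bolt shear: A_b = π·0.5²/4 = 0.1963 in²; R_n = 68 × 0.1963 × 2 × 1 = 26.7 kips → 0.75 × 26.7 = 20 kips.
Bearing (1.5 l_c t F_u ≤ 3.0 d t F_u): upper limit = 3.0·0.5·0.375·65 = 36.56 kips.
  Edge l_c = 1 − 0.5625/2 = 0.7188 → r_n = 26.28 kips; interior l_c = 1.375 − 0.5625 = 0.8125 → r_n = 29.71 kips.
  R_n,bearing = 1·26.28 + 1·29.71 = 55.99 kips → 0.75 × 55.99 = 42 kips.
Bolt shear governs: 20 kips.

20 kips (bolt shear governs)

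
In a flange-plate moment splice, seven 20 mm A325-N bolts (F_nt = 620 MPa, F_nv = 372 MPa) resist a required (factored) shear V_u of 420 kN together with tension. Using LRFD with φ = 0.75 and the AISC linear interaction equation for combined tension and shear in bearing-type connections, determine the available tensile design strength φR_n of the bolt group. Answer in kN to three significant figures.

629 kN

A_b = π·20²/4 = 314.2 mm²; f_rv = 420 × 1000 / (7 × 314.2) = 191 MPa.
F'_nt = 1.3 F_nt − (F_nt / φF_nv) f_rv = 1.3·620 − (620/(0.75·372))·191 = 381.6 MPa, capped at F_nt → F'_nt = 381.6 MPa.
R_n = F'_nt · A_b · n = 381.6 × 314.2 × 7 / 1000 = 839.2 kN.
Design strength φR_n = 0.75 × 839.2 = 629 kN.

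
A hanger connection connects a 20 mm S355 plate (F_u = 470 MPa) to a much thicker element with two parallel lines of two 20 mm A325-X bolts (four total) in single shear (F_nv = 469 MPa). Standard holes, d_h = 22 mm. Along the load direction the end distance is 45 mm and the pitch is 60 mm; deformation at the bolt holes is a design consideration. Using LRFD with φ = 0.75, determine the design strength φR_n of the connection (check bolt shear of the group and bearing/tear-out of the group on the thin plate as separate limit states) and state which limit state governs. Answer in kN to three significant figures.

442 kN (bolt shear governs)

Bolt shear: A_b = π·20²/4 = 314.2 mm²; R_n = 469 × 314.2 × 4 × 1 / 1000 = 589.4 kN → 0.75 × 589.4 = 442 kN.
Bearing (1.2 l_c t F_u ≤ 2.4 d t F_u): upper limit = 2.4·20·20·470 / 1000 = 451.2 kN.
  Edge l_c = 45 − 22/2 = 34 → r_n = 383.5 kN; interior l_c = 60 − 22 = 38 → r_n = 428.6 kN.
  R_n,bearing = 2·383.5 + 2·428.6 = 1624 kN → 0.75 × 1624 = 1220 kN.
Bolt shear governs: 442 kN.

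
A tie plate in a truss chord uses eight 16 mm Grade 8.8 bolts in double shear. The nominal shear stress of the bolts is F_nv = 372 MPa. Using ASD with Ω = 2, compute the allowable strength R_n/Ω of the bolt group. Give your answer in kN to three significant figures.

598 kN

A_b = π × 16² / 4 = 201.1 mm².
R_n = F_nv · A_b · n · n_s = 372 × 201.1 × 8 × 2 / 1000 = 1197 kN.
Allowable strength R_n/Ω = 1197 / 2 = 598 kN.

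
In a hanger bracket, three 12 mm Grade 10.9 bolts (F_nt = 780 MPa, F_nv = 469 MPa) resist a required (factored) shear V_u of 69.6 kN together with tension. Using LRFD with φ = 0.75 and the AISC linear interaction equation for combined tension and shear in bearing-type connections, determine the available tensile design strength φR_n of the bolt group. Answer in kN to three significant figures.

142 kN

A_b = π·12²/4 = 113.1 mm²; f_rv = 69.6 × 1000 / (3 × 113.1) = 205.1 MPa.
F'_nt = 1.3 F_nt − (F_nt / φF_nv) f_rv = 1.3·780 − (780/(0.75·469))·205.1 = 559.1 MPa, capped at F_nt → F'_nt = 559.1 MPa.
R_n = F'_nt · A_b · n = 559.1 × 113.1 × 3 / 1000 = 189.7 kN.
Design strength φR_n = 0.75 × 189.7 = 142 kN.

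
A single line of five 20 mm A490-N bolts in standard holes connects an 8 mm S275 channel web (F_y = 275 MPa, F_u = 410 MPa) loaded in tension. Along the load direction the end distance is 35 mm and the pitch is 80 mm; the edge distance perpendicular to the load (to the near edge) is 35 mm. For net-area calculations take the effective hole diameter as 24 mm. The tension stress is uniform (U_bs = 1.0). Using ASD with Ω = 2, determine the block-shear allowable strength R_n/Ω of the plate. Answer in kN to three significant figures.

Shear plane L_v = 35 + 4·80 = 355 mm; A_gv = 355 × 8 = 2840 mm².
A_nv = (355 − 4.5·24) × 8 = 1976 mm².
A_nt = (35 − 0.5·24) × 8 = 184 mm².
0.6 F_u A_nv = 486.1 kN; 0.6 F_y A_gv = 468.6 kN → shear yielding governs the shear term.
R_n = 468.6 + 1.0 × 410 × 184 / 1000 = 544 kN.
Allowable strength R_n/Ω = 544 / 2 = 272 kN.

272 kN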